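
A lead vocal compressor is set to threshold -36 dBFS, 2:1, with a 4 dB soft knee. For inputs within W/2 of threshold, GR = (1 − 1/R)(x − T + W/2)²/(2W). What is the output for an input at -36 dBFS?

-36.25 dBFS

x − T + W/2 = -36 − (-36) + 2 = 2.
GR = (1 − 1/2) × 2² / 8 = 0.5 × 4 / 8 = 0.25 dB.
Output = -36 − 0.25 = -36.25 dBFS.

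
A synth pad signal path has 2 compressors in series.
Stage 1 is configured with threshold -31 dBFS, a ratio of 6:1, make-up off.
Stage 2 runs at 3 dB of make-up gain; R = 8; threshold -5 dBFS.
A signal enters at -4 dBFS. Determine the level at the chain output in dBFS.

-23.5 dBFS

Stage 1: 27 dB above -31 dBFS, reduced 6:1 to 4.5 dB above → -26.5 dBFS.
Stage 2: -26.5 dBFS is at or below the -5 dBFS threshold — no compression; make-up brings it to -23.5 dBFS.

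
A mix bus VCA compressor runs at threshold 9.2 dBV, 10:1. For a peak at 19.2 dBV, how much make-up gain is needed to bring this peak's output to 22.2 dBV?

Without make-up, output = threshold + overshoot/10 = 9.2 + 1 = 10.2 dBV.
Gap to target: 12 dB.

12 dB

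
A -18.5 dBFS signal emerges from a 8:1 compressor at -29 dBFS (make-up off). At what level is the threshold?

Input is 12 dB above T (since output overshoot × R = input overshoot: (-29 − T)·8 = -18.5 − T gives T = -30.5 dBFS).
Check: -30.5 + (-18.5 − (-30.5))/8 = -30.5 + 1.5 = -29 dBFS. ✓

-30.5 dBFS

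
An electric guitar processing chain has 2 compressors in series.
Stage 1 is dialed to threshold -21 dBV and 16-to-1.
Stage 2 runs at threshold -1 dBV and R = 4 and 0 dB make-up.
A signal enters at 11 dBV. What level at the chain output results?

Stage 1: 11 dBV is 32 dB over -21 dBV; at 16:1 that becomes 2 dB over, giving -19 dBV.
Stage 2: below threshold (-19 ≤ -1); passes unchanged; output -19 dBV.

-19 dBV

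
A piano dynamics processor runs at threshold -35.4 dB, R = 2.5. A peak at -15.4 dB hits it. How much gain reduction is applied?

12 dB

The signal is 20 dB above threshold.
At 2.5:1, output sits 20/2.5 = 8 dB above threshold.
Gain reduction = 20 − 8 = 12 dB.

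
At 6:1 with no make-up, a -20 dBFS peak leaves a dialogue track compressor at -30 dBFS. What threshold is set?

Let T be the threshold. Output overshoot = (input overshoot)/R, so -30 − T = (-20 − T)/6.
6·(-30 − T) = -20 − T → 5·T = -180 − (-20) = -160.
T = -160/5 = -32 dBFS.

-32 dBFS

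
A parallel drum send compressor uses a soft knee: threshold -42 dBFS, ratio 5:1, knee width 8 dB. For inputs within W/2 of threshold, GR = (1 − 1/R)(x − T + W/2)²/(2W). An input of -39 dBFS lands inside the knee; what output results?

-41.45 dBFS

x − T + W/2 = -39 − (-42) + 4 = 7.
GR = (1 − 1/5) × 7² / 16 = 0.8 × 49 / 16 = 2.45 dB.
Output = -39 − 2.45 = -41.45 dBFS.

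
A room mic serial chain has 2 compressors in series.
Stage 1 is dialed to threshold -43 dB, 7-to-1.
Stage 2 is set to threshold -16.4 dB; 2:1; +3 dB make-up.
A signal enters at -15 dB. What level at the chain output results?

-36 dB

Stage 1: 28 dB above -43 dB, reduced 7:1 to 4 dB above → -39 dB.
Stage 2: -39 dB is at or below the -16.4 dB threshold — no compression; make-up brings it to -36 dB.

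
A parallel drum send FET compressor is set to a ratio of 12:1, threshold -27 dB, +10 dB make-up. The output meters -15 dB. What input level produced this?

-3 dB

Before make-up, the level was -15 − 10 = -25 dB.
Post-compression overshoot = -25 − (-27) = 2 dB.
Undo the ratio: input overshoot = 2 × 12 = 24 dB, giving input = -3 dB.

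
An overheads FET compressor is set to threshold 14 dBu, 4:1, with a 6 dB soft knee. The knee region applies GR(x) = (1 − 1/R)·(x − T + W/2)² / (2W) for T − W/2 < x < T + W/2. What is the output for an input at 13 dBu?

x − T + W/2 = 13 − 14 + 3 = 2.
GR = (1 − 1/4) × 2² / 12 = 0.75 × 4 / 12 = 0.25 dB.
Output = 13 − 0.25 = 12.75 dBu.

12.75 dBu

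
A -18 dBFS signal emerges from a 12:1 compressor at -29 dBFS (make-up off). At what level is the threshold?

-30 dBFS

Gain reduction = -18 − (-29) = 11 dB; output overshoot = GR / (R − 1) = 11 / 11 = 1 dB.
Threshold = output − output overshoot = -29 − 1 = -30 dBFS.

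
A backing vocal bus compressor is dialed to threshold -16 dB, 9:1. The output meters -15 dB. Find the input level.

Post-compression overshoot = -15 − (-16) = 1 dB.
Input overshoot = R × output overshoot = 9 dB → input = -16 + 9 = -7 dB.

-7 dB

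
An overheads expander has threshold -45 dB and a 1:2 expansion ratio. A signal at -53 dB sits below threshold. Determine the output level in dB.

-61 dB

Below threshold, a 1:2 expander applies gain = (2−1)×(T − x) of attenuation.
(2−1) × 8 = 8 dB, so output = -53 − 8 = -61 dB.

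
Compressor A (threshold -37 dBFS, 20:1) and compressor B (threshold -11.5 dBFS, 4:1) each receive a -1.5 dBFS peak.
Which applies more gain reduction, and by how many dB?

A, by 26.225 dB

A: 35.5 dB over, compressed to 1.775 dB over, so 33.725 dB of GR.
B: 10 dB over, compressed to 2.5 dB over, so 7.5 dB of GR.
Difference: 26.225 dB in favour of A.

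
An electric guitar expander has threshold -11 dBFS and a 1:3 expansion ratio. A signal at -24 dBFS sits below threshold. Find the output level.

The input is 13 dB below the -11 dBFS threshold.
A 1:3 expander multiplies undershoot by 3: 13 × 3 = 39 dB below threshold.
Output = -11 − 39 = -50 dBFS.

-50 dBFS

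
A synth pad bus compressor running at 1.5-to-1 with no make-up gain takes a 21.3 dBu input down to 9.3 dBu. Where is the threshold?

Input is 36 dB above T (since output overshoot × R = input overshoot: (9.3 − T)·1.5 = 21.3 − T gives T = -14.7 dBu).
Check: -14.7 + (21.3 − (-14.7))/1.5 = -14.7 + 24 = 9.3 dBu. ✓

-14.7 dBu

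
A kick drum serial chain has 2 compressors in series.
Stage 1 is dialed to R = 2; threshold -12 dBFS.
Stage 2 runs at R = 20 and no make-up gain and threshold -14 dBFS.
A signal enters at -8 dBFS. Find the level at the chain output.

-13.8 dBFS

Stage 1: overshoot 4 dB → 4/2 = 2 dB → -10 dBFS.
Stage 2: 4 dB above -14 dBFS, reduced 20:1 to 0.2 dB above → -13.8 dBFS.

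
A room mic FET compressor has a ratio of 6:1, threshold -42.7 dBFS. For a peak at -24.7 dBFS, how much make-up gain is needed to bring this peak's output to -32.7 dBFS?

Overshoot 18 dB → 18/6 = 3 dB after compression, so the compressed level is -42.7 + 3 = -39.7 dBFS.
Make-up = target − compressed = -32.7 − (-39.7) = 7 dB.

7 dB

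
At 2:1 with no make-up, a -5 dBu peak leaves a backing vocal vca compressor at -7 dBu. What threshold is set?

-9 dBu

Let T be the threshold. Output overshoot = (input overshoot)/R, so -7 − T = (-5 − T)/2.
2·(-7 − T) = -5 − T → 1·T = -14 − (-5) = -9.
T = -9/1 = -9 dBu.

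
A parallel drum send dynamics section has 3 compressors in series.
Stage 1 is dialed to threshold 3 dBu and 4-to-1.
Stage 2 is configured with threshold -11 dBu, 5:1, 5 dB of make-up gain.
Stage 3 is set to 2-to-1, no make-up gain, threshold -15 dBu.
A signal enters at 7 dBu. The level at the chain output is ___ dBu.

-9 dBu

Stage 1: 7 dBu is 4 dB over 3 dBu; at 4:1 that becomes 1 dB over, giving 4 dBu.
Stage 2: overshoot 15 dB → 15/5 = 3 dB → -8 dBu; +5 dB make-up → -3 dBu.
Stage 3: 12 dB above -15 dBu, reduced 2:1 to 6 dB above → -9 dBu.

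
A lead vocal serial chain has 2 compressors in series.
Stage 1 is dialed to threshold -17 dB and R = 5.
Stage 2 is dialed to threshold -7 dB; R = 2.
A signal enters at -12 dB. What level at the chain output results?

Stage 1: -12 dB is 5 dB over -17 dB; at 5:1 that becomes 1 dB over, giving -16 dB.
Stage 2: -16 dB ≤ -7 dB, so stage 2 doesn't engage; output -16 dB.

-16 dB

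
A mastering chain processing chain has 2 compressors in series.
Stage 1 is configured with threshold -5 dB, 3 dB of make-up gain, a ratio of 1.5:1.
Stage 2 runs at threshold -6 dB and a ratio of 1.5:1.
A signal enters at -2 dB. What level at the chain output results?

-2 dB

Stage 1: -2 dB is 3 dB over -5 dB; at 1.5:1 that becomes 2 dB over, giving -3 dB; +3 dB make-up → 0 dB.
Stage 2: 6 dB above -6 dB, reduced 1.5:1 to 4 dB above → -2 dB.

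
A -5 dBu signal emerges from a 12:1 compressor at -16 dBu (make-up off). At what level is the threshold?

-17 dBu

Gain reduction = -5 − (-16) = 11 dB; output overshoot = GR / (R − 1) = 11 / 11 = 1 dB.
Threshold = output − output overshoot = -16 − 1 = -17 dBu.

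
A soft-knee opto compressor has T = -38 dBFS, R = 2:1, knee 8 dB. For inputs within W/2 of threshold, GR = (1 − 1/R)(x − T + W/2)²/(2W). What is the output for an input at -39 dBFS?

x − T + W/2 = -39 − (-38) + 4 = 3.
GR = (1 − 1/2) × 3² / 16 = 0.5 × 9 / 16 = 0.28125 dB.
Output = -39 − 0.28125 = -39.28125 dBFS.

-39.28125 dBFS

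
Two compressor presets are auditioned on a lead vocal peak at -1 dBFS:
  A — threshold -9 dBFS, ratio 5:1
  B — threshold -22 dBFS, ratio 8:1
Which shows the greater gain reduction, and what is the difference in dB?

A: 8 dB over, compressed to 1.6 dB over, so 6.4 dB of GR.
B: 21 dB over, compressed to 2.625 dB over, so 18.375 dB of GR.
B applies 11.975 dB more gain reduction.

B, by 11.975 dB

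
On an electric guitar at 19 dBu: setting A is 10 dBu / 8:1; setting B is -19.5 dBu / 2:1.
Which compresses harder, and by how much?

A: overshoot 9 dB → output overshoot 1.125 dB → GR 7.875 dB.
B: overshoot 38.5 dB → output overshoot 19.25 dB → GR 19.25 dB.
Difference: 11.375 dB in favour of B.

B, by 11.375 dB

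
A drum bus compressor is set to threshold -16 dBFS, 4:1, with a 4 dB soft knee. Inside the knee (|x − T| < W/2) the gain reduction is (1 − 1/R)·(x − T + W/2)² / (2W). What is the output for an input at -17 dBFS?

-17.09375 dBFS

x − T + W/2 = -17 − (-16) + 2 = 1.
GR = (1 − 1/4) × 1² / 8 = 0.75 × 1 / 8 = 0.09375 dB.
Output = -17 − 0.09375 = -17.09375 dBFS.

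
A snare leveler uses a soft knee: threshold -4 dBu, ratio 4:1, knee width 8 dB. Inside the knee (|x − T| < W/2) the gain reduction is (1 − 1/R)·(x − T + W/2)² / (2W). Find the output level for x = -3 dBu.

-4.171875 dBu

x − T + W/2 = -3 − (-4) + 4 = 5.
GR = (1 − 1/4) × 5² / 16 = 0.75 × 25 / 16 = 1.171875 dB.
Output = -3 − 1.171875 = -4.171875 dBu.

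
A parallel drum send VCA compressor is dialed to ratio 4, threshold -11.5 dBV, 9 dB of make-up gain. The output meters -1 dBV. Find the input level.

-5.5 dBV

Before make-up, the level was -1 − 9 = -10 dBV.
Post-compression overshoot = -10 − (-11.5) = 1.5 dB.
Undo the ratio: input overshoot = 1.5 × 4 = 6 dB, giving input = -5.5 dBV.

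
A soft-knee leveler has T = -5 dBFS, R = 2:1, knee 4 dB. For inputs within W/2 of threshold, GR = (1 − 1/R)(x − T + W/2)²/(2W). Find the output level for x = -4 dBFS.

x − T + W/2 = -4 − (-5) + 2 = 3.
GR = (1 − 1/2) × 3² / 8 = 0.5 × 9 / 8 = 0.5625 dB.
Output = -4 − 0.5625 = -4.5625 dBFS.

-4.5625 dBFS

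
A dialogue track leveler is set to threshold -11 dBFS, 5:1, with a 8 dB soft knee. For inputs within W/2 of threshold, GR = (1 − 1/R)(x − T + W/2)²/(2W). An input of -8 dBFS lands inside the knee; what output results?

x − T + W/2 = -8 − (-11) + 4 = 7.
GR = (1 − 1/5) × 7² / 16 = 0.8 × 49 / 16 = 2.45 dB.
Output = -8 − 2.45 = -10.45 dBFS.

-10.45 dBFS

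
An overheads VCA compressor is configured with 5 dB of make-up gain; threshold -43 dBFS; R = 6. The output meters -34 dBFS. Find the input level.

Before make-up, the level was -34 − 5 = -39 dBFS.
That's 4 dB above the -43 dBFS threshold.
Undo the ratio: input overshoot = 4 × 6 = 24 dB, giving input = -19 dBFS.

-19 dBFS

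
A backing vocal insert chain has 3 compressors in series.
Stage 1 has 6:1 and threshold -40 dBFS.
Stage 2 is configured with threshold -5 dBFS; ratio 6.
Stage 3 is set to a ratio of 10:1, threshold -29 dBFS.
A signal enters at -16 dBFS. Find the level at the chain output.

-36 dBFS

Stage 1: 24 dB above -40 dBFS, reduced 6:1 to 4 dB above → -36 dBFS.
Stage 2: -36 dBFS is at or below the -5 dBFS threshold — no compression; output -36 dBFS.
Stage 3: below threshold (-36 ≤ -29); passes unchanged; output -36 dBFS.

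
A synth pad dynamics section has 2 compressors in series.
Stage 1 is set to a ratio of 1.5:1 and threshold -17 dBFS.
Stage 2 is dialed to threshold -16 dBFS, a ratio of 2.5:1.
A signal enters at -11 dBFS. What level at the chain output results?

-14.8 dBFS

Stage 1: 6 dB above -17 dBFS, reduced 1.5:1 to 4 dB above → -13 dBFS.
Stage 2: -13 dBFS is 3 dB over -16 dBFS; at 2.5:1 that becomes 1.2 dB over, giving -14.8 dBFS.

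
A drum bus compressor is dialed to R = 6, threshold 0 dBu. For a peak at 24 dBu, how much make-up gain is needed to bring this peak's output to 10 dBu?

6 dB

Without make-up, output = threshold + overshoot/6 = 0 + 4 = 4 dBu.
Gap to target: 6 dB.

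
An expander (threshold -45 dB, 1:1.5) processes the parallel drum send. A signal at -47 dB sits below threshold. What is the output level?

Undershoot = (-45) − (-47) = 2 dB.
At 1:1.5, that expands to 3 dB under threshold.
Output = -45 − 3 = -48 dB.

-48 dB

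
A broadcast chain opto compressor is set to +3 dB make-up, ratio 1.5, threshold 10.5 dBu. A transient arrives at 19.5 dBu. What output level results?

19.5 dBu sits 9 dB over threshold.
At 1.5:1 the overshoot is divided by 1.5, leaving 6 dB above threshold.
Output = 10.5 + 6 = 16.5 dBu; make-up adds 3 dB, giving 19.5 dBu.

19.5 dBu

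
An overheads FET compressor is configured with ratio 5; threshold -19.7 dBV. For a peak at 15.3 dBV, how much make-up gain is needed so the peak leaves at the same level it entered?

The peak compresses to -19.7 + 35/5 = -12.7 dBV.
To reach 15.3 dBV requires 15.3 − (-12.7) = 28 dB of make-up.

28 dB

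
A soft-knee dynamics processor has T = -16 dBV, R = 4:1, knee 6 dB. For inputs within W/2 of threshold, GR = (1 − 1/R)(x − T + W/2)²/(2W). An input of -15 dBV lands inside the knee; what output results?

x − T + W/2 = -15 − (-16) + 3 = 4.
GR = (1 − 1/4) × 4² / 12 = 0.75 × 16 / 12 = 1 dB.
Output = -15 − 1 = -16 dBV.

-16 dBV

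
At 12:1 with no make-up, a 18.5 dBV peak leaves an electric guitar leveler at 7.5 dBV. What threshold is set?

6.5 dBV

Input is 12 dB above T (since output overshoot × R = input overshoot: (7.5 − T)·12 = 18.5 − T gives T = 6.5 dBV).
Check: 6.5 + (18.5 − 6.5)/12 = 6.5 + 1 = 7.5 dBV. ✓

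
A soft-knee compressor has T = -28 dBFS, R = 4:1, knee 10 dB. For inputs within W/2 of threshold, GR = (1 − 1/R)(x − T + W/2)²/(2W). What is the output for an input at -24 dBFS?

-27.0375 dBFS

x − T + W/2 = -24 − (-28) + 5 = 9.
GR = (1 − 1/4) × 9² / 20 = 0.75 × 81 / 20 = 3.0375 dB.
Output = -24 − 3.0375 = -27.0375 dBFS.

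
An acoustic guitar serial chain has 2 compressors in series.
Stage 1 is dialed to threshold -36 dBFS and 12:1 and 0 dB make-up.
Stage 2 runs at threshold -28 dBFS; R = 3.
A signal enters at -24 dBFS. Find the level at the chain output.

-35 dBFS

Stage 1: -24 dBFS is 12 dB over -36 dBFS; at 12:1 that becomes 1 dB over, giving -35 dBFS.
Stage 2: below threshold (-35 ≤ -28); passes unchanged; output -35 dBFS.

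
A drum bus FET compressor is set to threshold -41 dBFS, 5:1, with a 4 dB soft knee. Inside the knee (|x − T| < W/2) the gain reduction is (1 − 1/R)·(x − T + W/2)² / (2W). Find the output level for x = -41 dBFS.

x − T + W/2 = -41 − (-41) + 2 = 2.
GR = (1 − 1/5) × 2² / 8 = 0.8 × 4 / 8 = 0.4 dB.
Output = -41 − 0.4 = -41.4 dBFS.

-41.4 dBFS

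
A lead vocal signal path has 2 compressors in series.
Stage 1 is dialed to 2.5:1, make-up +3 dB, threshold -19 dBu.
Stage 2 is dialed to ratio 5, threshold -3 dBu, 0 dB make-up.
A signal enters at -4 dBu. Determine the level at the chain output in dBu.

-10 dBu

Stage 1: -4 dBu is 15 dB over -19 dBu; at 2.5:1 that becomes 6 dB over, giving -13 dBu; +3 dB make-up → -10 dBu.
Stage 2: below threshold (-10 ≤ -3); passes unchanged; output -10 dBu.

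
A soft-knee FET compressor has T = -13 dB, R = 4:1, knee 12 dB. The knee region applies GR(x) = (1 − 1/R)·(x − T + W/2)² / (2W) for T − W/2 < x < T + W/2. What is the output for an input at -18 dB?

x − T + W/2 = -18 − (-13) + 6 = 1.
GR = (1 − 1/4) × 1² / 24 = 0.75 × 1 / 24 = 0.03125 dB.
Output = -18 − 0.03125 = -18.03125 dB.

-18.03125 dB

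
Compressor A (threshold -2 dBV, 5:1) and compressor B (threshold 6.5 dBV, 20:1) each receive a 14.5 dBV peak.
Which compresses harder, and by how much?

A, by 5.6 dB

A: 16.5 dB over, compressed to 3.3 dB over, so 13.2 dB of GR.
B: 8 dB over, compressed to 0.4 dB over, so 7.6 dB of GR.
A reduces 5.6 dB more.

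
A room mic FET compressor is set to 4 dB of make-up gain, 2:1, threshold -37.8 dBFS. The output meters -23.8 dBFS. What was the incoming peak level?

-17.8 dBFS

Remove make-up: -23.8 − 4 = -27.8 dBFS.
The compressed level sits -27.8 − (-37.8) = 10 dB over threshold.
Before 2:1 compression the overshoot was 10 × 2 = 20 dB, so input = -37.8 + 20 = -17.8 dBFS.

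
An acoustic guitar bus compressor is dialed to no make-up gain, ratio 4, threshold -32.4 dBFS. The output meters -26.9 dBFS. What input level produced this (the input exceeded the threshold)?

The compressed level sits -26.9 − (-32.4) = 5.5 dB over threshold.
Input overshoot = R × output overshoot = 22 dB → input = -32.4 + 22 = -10.4 dBFS.

-10.4 dBFS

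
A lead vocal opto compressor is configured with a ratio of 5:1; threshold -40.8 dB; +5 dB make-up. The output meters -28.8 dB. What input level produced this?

-5.8 dB

Stripping the +5 dB make-up gives -33.8 dB at the gain stage.
That's 7 dB above the -40.8 dB threshold.
Input overshoot = R × output overshoot = 35 dB → input = -40.8 + 35 = -5.8 dB.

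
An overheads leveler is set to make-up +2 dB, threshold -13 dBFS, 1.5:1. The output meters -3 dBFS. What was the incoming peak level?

-1 dBFS

Stripping the +2 dB make-up gives -5 dBFS at the gain stage.
Post-compression overshoot = -5 − (-13) = 8 dB.
Undo the ratio: input overshoot = 8 × 1.5 = 12 dB, giving input = -1 dBFS.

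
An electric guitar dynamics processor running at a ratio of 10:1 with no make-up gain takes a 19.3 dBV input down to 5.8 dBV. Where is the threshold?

4.3 dBV

Let T be the threshold. Output overshoot = (input overshoot)/R, so 5.8 − T = (19.3 − T)/10.
10·(5.8 − T) = 19.3 − T → 9·T = 58 − 19.3 = 38.7.
T = 38.7/9 = 4.3 dBV.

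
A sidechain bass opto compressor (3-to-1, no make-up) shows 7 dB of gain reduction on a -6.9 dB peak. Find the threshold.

Input is 10.5 dB above T (since output overshoot × R = input overshoot: (-13.9 − T)·3 = -6.9 − T gives T = -17.4 dB).
Check: -17.4 + (-6.9 − (-17.4))/3 = -17.4 + 3.5 = -13.9 dB. ✓

-17.4 dB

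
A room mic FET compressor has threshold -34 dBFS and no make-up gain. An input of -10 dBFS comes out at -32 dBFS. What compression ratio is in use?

12:1

Input overshoot = -10 − (-34) = 24 dB; output overshoot = -32 − (-34) = 2 dB.
Ratio = 24 / 2 = 12.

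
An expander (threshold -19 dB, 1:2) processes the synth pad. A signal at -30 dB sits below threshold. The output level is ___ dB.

Below threshold, a 1:2 expander applies gain = (2−1)×(T − x) of attenuation.
(2−1) × 11 = 11 dB, so output = -30 − 11 = -41 dB.

-41 dB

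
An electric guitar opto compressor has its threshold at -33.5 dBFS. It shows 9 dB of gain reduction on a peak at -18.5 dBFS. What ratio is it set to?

Input overshoot = -18.5 − (-33.5) = 15 dB.
Output overshoot = 15 − 9 = 6 dB.
Ratio = input overshoot / output overshoot = 15 / 6 = 2.5.

2.5:1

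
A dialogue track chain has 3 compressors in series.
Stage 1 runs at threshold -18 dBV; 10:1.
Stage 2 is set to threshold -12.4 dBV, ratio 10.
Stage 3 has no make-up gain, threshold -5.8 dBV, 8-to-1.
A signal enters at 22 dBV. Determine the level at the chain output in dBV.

Stage 1: overshoot 40 dB → 40/10 = 4 dB → -14 dBV.
Stage 2: below threshold (-14 ≤ -12.4); passes unchanged; output -14 dBV.
Stage 3: -14 dBV is at or below the -5.8 dBV threshold — no compression; output -14 dBV.

-14 dBV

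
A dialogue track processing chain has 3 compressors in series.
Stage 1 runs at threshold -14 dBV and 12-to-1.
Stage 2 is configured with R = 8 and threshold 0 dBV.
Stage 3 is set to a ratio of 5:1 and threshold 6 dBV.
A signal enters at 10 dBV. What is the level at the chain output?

-12 dBV

Stage 1: 24 dB above -14 dBV, reduced 12:1 to 2 dB above → -12 dBV.
Stage 2: below threshold (-12 ≤ 0); passes unchanged; output -12 dBV.
Stage 3: -12 dBV is at or below the 6 dBV threshold — no compression; output -12 dBV.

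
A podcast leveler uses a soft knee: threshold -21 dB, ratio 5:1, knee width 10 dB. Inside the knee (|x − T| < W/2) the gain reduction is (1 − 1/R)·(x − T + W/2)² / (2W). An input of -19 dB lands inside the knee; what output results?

x − T + W/2 = -19 − (-21) + 5 = 7.
GR = (1 − 1/5) × 7² / 20 = 0.8 × 49 / 20 = 1.96 dB.
Output = -19 − 1.96 = -20.96 dB.

-20.96 dB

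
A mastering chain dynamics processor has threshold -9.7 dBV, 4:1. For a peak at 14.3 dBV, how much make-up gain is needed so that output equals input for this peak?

Overshoot 24 dB → 24/4 = 6 dB after compression, so the compressed level is -9.7 + 6 = -3.7 dBV.
Make-up = target − compressed = 14.3 − (-3.7) = 18 dB.

18 dB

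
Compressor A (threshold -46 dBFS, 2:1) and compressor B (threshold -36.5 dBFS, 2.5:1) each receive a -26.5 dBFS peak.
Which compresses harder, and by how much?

A: GR = 19.5 − 19.5/2 = 9.75 dB.
B: GR = 10 − 10/2.5 = 6 dB.
A applies 3.75 dB more gain reduction.

A, by 3.75 dB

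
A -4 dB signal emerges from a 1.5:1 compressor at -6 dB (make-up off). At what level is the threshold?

Let T be the threshold. Output overshoot = (input overshoot)/R, so -6 − T = (-4 − T)/1.5.
1.5·(-6 − T) = -4 − T → 0.5·T = -9 − (-4) = -5.
T = -5/0.5 = -10 dB.

-10 dB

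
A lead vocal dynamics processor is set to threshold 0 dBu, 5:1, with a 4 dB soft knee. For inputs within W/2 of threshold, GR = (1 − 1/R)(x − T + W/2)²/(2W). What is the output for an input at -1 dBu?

x − T + W/2 = -1 − 0 + 2 = 1.
GR = (1 − 1/5) × 1² / 8 = 0.8 × 1 / 8 = 0.1 dB.
Output = -1 − 0.1 = -1.1 dBu.

-1.1 dBu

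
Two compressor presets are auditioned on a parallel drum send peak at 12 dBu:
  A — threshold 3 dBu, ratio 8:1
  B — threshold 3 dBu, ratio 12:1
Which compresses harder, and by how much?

B, by 0.375 dB

A: GR = 9 − 9/8 = 7.875 dB.
B: GR = 9 − 9/12 = 8.25 dB.
B applies 0.375 dB more gain reduction.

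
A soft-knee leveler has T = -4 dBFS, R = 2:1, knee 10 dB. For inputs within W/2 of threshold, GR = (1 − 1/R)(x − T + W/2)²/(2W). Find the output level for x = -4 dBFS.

-4.625 dBFS

x − T + W/2 = -4 − (-4) + 5 = 5.
GR = (1 − 1/2) × 5² / 20 = 0.5 × 25 / 20 = 0.625 dB.
Output = -4 − 0.625 = -4.625 dBFS.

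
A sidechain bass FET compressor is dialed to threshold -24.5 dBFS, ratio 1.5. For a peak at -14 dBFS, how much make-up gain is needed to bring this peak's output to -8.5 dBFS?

9 dB

Overshoot 10.5 dB → 10.5/1.5 = 7 dB after compression, so the compressed level is -24.5 + 7 = -17.5 dBFS.
Make-up = target − compressed = -8.5 − (-17.5) = 9 dB.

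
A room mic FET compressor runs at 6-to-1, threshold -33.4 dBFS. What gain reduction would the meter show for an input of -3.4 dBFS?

25 dB

-3.4 dBFS exceeds the threshold by 30 dB.
A 6:1 ratio leaves 5 dB of that excess.
So the signal is attenuated by 30 − 5 = 25 dB.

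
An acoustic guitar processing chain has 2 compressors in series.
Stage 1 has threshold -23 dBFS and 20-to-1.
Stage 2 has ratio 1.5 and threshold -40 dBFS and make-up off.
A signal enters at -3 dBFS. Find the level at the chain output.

Stage 1: overshoot 20 dB → 20/20 = 1 dB → -22 dBFS.
Stage 2: overshoot 18 dB → 18/1.5 = 12 dB → -28 dBFS.

-28 dBFS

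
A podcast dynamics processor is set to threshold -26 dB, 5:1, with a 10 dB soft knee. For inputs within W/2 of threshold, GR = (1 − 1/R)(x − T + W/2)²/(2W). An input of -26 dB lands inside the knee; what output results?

x − T + W/2 = -26 − (-26) + 5 = 5.
GR = (1 − 1/5) × 5² / 20 = 0.8 × 25 / 20 = 1 dB.
Output = -26 − 1 = -27 dB.

-27 dB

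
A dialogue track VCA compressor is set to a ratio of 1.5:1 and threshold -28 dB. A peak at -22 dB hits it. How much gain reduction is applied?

2 dB

-22 dB exceeds the threshold by 6 dB.
A 1.5:1 ratio leaves 4 dB of that excess.
So the signal is attenuated by 6 − 4 = 2 dB.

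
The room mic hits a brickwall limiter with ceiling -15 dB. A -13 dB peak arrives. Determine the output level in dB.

-15 dB

The limiter clamps the peak to its -15 dB ceiling.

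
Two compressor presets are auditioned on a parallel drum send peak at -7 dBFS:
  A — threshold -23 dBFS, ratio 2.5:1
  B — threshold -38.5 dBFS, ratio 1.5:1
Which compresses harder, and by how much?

B, by 0.9 dB

A: overshoot 16 dB → output overshoot 6.4 dB → GR 9.6 dB.
B: overshoot 31.5 dB → output overshoot 21 dB → GR 10.5 dB.
Difference: 0.9 dB in favour of B.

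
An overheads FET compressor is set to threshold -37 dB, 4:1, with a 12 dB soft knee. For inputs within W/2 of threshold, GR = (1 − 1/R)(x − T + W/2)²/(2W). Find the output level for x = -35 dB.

x − T + W/2 = -35 − (-37) + 6 = 8.
GR = (1 − 1/4) × 8² / 24 = 0.75 × 64 / 24 = 2 dB.
Output = -35 − 2 = -37 dB.

-37 dB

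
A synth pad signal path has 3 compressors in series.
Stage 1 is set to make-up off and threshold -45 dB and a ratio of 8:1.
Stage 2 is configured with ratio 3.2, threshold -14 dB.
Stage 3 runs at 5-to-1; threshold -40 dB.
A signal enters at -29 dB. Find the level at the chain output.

Stage 1: -29 dB is 16 dB over -45 dB; at 8:1 that becomes 2 dB over, giving -43 dB.
Stage 2: below threshold (-43 ≤ -14); passes unchanged; output -43 dB.
Stage 3: -43 dB is at or below the -40 dB threshold — no compression; output -43 dB.

-43 dB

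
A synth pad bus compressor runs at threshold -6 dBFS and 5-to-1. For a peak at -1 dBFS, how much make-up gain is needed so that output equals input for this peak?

4 dB

Overshoot 5 dB → 5/5 = 1 dB after compression, so the compressed level is -6 + 1 = -5 dBFS.
Make-up = target − compressed = -1 − (-5) = 4 dB.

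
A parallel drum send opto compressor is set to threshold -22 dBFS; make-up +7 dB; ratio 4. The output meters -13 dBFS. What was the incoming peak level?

Remove make-up: -13 − 7 = -20 dBFS.
The compressed level sits -20 − (-22) = 2 dB over threshold.
Input overshoot = R × output overshoot = 8 dB → input = -22 + 8 = -14 dBFS.

-14 dBFS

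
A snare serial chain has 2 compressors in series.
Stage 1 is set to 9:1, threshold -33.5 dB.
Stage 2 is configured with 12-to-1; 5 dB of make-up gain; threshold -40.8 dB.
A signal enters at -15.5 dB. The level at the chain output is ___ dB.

Stage 1: -15.5 dB is 18 dB over -33.5 dB; at 9:1 that becomes 2 dB over, giving -31.5 dB.
Stage 2: 9.3 dB above -40.8 dB, reduced 12:1 to 0.775 dB above → -40.025 dB; +5 dB make-up → -35.025 dB.

-35.025 dB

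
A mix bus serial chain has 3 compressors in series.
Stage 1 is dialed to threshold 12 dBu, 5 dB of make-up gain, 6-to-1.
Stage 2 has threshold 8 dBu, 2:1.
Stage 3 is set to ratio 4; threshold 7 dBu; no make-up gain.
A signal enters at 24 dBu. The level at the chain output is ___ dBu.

Stage 1: 24 dBu is 12 dB over 12 dBu; at 6:1 that becomes 2 dB over, giving 14 dBu; +5 dB make-up → 19 dBu.
Stage 2: 19 dBu is 11 dB over 8 dBu; at 2:1 that becomes 5.5 dB over, giving 13.5 dBu.
Stage 3: 6.5 dB above 7 dBu, reduced 4:1 to 1.625 dB above → 8.625 dBu.

8.625 dBu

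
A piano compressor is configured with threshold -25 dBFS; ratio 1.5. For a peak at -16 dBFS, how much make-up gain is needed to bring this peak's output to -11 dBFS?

8 dB

The peak compresses to -25 + 9/1.5 = -19 dBFS.
To reach -11 dBFS requires -11 − (-19) = 8 dB of make-up.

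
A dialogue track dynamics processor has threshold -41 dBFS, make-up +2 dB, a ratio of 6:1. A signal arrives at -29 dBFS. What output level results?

-37 dBFS

Overshoot: -29 − (-41) = 12 dB.
6:1 compression reduces that to 12/6 = 2 dB over.
That puts the output at -39 dBFS; make-up adds 2 dB, giving -37 dBFS.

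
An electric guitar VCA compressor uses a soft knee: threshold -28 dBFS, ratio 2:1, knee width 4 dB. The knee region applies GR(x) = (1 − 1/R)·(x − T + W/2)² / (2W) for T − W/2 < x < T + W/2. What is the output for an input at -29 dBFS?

x − T + W/2 = -29 − (-28) + 2 = 1.
GR = (1 − 1/2) × 1² / 8 = 0.5 × 1 / 8 = 0.0625 dB.
Output = -29 − 0.0625 = -29.0625 dBFS.

-29.0625 dBFS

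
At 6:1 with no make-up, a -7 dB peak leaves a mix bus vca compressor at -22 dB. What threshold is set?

-25 dB

Gain reduction = -7 − (-22) = 15 dB; output overshoot = GR / (R − 1) = 15 / 5 = 3 dB.
Threshold = output − output overshoot = -22 − 3 = -25 dB.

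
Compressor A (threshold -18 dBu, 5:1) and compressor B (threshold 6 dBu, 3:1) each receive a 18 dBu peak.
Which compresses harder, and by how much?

A, by 20.8 dB

A: 36 dB over, compressed to 7.2 dB over, so 28.8 dB of GR.
B: 12 dB over, compressed to 4 dB over, so 8 dB of GR.
A reduces 20.8 dB more.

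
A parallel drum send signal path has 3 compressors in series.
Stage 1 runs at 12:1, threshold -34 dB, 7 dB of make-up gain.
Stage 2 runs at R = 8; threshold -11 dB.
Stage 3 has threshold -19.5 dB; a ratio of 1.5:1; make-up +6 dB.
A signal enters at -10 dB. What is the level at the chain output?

Stage 1: overshoot 24 dB → 24/12 = 2 dB → -32 dB; +7 dB make-up → -25 dB.
Stage 2: below threshold (-25 ≤ -11); passes unchanged; output -25 dB.
Stage 3: below threshold (-25 ≤ -19.5); passes unchanged; make-up brings it to -19 dB.

-19 dB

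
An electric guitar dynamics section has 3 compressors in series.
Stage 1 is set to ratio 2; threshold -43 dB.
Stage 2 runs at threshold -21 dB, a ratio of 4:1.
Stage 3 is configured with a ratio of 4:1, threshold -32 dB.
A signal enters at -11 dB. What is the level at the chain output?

Stage 1: overshoot 32 dB → 32/2 = 16 dB → -27 dB.
Stage 2: -27 dB is at or below the -21 dB threshold — no compression; output -27 dB.
Stage 3: overshoot 5 dB → 5/4 = 1.25 dB → -30.75 dB.

-30.75 dB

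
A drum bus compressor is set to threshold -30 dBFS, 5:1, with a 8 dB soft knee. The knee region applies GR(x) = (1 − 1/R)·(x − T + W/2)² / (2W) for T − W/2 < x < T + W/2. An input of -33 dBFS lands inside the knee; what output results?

-33.05 dBFS

x − T + W/2 = -33 − (-30) + 4 = 1.
GR = (1 − 1/5) × 1² / 16 = 0.8 × 1 / 16 = 0.05 dB.
Output = -33 − 0.05 = -33.05 dBFS.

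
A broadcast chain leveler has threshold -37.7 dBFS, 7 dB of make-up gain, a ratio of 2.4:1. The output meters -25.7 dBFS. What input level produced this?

-25.7 dBFS

Before make-up, the level was -25.7 − 7 = -32.7 dBFS.
That's 5 dB above the -37.7 dBFS threshold.
Before 2.4:1 compression the overshoot was 5 × 2.4 = 12 dB, so input = -37.7 + 12 = -25.7 dBFS.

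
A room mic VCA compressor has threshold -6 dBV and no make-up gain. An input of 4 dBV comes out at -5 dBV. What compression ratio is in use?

Input overshoot = 4 − (-6) = 10 dB; output overshoot = -5 − (-6) = 1 dB.
Ratio = 10 / 1 = 10.

10:1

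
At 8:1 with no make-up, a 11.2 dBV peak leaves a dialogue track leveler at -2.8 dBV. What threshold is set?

Gain reduction = 11.2 − (-2.8) = 14 dB; output overshoot = GR / (R − 1) = 14 / 7 = 2 dB.
Threshold = output − output overshoot = -2.8 − 2 = -4.8 dBV.

-4.8 dBV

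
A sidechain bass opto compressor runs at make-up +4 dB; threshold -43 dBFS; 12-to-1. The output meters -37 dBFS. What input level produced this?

-19 dBFS

Remove make-up: -37 − 4 = -41 dBFS.
That's 2 dB above the -43 dBFS threshold.
Input overshoot = R × output overshoot = 24 dB → input = -43 + 24 = -19 dBFS.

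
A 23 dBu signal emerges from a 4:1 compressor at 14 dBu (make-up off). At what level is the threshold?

11 dBu

Gain reduction = 23 − 14 = 9 dB; output overshoot = GR / (R − 1) = 9 / 3 = 3 dB.
Threshold = output − output overshoot = 14 − 3 = 11 dBu.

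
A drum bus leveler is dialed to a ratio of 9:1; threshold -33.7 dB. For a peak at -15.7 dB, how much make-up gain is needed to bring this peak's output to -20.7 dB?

11 dB

Without make-up, output = threshold + overshoot/9 = -33.7 + 2 = -31.7 dB.
Gap to target: 11 dB.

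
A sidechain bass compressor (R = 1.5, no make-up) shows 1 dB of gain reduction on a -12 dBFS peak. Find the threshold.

-15 dBFS

Input is 3 dB above T (since output overshoot × R = input overshoot: (-13 − T)·1.5 = -12 − T gives T = -15 dBFS).
Check: -15 + (-12 − (-15))/1.5 = -15 + 2 = -13 dBFS. ✓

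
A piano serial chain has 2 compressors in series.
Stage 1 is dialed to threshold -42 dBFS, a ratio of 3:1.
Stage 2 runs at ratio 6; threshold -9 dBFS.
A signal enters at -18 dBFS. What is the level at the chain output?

Stage 1: overshoot 24 dB → 24/3 = 8 dB → -34 dBFS.
Stage 2: -34 dBFS ≤ -9 dBFS, so stage 2 doesn't engage; output -34 dBFS.

-34 dBFS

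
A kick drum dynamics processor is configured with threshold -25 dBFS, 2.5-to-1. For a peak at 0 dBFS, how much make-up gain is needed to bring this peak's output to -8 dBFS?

The peak compresses to -25 + 25/2.5 = -15 dBFS.
To reach -8 dBFS requires -8 − (-15) = 7 dB of make-up.

7 dB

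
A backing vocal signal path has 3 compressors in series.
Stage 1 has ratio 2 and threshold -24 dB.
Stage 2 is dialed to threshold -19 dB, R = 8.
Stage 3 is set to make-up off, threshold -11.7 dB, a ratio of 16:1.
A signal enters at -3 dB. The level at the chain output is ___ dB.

Stage 1: 21 dB above -24 dB, reduced 2:1 to 10.5 dB above → -13.5 dB.
Stage 2: overshoot 5.5 dB → 5.5/8 = 0.6875 dB → -18.3125 dB.
Stage 3: -18.3125 dB ≤ -11.7 dB, so stage 3 doesn't engage; output -18.3125 dB.

-18.3125 dB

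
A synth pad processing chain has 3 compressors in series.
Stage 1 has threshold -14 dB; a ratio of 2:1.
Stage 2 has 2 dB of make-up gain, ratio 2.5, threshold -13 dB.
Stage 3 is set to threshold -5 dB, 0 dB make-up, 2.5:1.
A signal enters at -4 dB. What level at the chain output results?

Stage 1: -4 dB is 10 dB over -14 dB; at 2:1 that becomes 5 dB over, giving -9 dB.
Stage 2: 4 dB above -13 dB, reduced 2.5:1 to 1.6 dB above → -11.4 dB; +2 dB make-up → -9.4 dB.
Stage 3: below threshold (-9.4 ≤ -5); passes unchanged; output -9.4 dB.

-9.4 dB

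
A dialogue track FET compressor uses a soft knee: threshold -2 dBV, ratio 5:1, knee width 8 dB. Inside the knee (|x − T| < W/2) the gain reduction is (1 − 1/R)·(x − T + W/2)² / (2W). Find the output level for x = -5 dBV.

x − T + W/2 = -5 − (-2) + 4 = 1.
GR = (1 − 1/5) × 1² / 16 = 0.8 × 1 / 16 = 0.05 dB.
Output = -5 − 0.05 = -5.05 dBV.

-5.05 dBV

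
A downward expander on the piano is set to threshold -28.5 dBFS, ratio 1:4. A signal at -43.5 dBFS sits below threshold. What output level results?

-88.5 dBFS

Undershoot = (-28.5) − (-43.5) = 15 dB.
At 1:4, that expands to 60 dB under threshold.
Output = -28.5 − 60 = -88.5 dBFS.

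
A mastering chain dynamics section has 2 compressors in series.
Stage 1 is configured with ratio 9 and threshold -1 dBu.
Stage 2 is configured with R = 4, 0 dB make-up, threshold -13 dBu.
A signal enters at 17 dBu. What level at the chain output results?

-9.5 dBu

Stage 1: 17 dBu is 18 dB over -1 dBu; at 9:1 that becomes 2 dB over, giving 1 dBu.
Stage 2: 1 dBu is 14 dB over -13 dBu; at 4:1 that becomes 3.5 dB over, giving -9.5 dBu.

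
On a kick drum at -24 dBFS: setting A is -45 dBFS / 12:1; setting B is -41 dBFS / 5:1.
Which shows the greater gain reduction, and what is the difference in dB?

A, by 5.65 dB

A: 21 dB over, compressed to 1.75 dB over, so 19.25 dB of GR.
B: 17 dB over, compressed to 3.4 dB over, so 13.6 dB of GR.
A reduces 5.65 dB more.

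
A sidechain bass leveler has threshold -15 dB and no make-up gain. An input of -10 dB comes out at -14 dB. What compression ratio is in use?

5:1

Input overshoot = -10 − (-15) = 5 dB; output overshoot = -14 − (-15) = 1 dB.
Ratio = 5 / 1 = 5.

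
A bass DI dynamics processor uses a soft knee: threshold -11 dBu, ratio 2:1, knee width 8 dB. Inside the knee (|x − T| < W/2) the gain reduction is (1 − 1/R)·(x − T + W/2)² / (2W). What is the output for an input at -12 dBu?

x − T + W/2 = -12 − (-11) + 4 = 3.
GR = (1 − 1/2) × 3² / 16 = 0.5 × 9 / 16 = 0.28125 dB.
Output = -12 − 0.28125 = -12.28125 dBu.

-12.28125 dBu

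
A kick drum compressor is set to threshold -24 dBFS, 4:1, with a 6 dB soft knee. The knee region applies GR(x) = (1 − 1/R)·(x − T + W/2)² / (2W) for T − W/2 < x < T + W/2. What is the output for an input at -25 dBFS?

-25.25 dBFS

x − T + W/2 = -25 − (-24) + 3 = 2.
GR = (1 − 1/4) × 2² / 12 = 0.75 × 4 / 12 = 0.25 dB.
Output = -25 − 0.25 = -25.25 dBFS.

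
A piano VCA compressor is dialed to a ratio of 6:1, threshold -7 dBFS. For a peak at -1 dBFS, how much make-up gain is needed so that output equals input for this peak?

5 dB

Overshoot 6 dB → 6/6 = 1 dB after compression, so the compressed level is -7 + 1 = -6 dBFS.
Make-up = target − compressed = -1 − (-6) = 5 dB.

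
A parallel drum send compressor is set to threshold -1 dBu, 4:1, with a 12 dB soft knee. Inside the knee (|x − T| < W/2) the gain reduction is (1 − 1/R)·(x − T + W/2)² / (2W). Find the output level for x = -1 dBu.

x − T + W/2 = -1 − (-1) + 6 = 6.
GR = (1 − 1/4) × 6² / 24 = 0.75 × 36 / 24 = 1.125 dB.
Output = -1 − 1.125 = -2.125 dBu.

-2.125 dBu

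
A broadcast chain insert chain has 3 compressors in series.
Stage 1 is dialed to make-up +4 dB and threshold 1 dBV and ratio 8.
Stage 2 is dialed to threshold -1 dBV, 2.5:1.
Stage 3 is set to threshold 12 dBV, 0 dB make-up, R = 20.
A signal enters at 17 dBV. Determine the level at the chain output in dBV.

2.2 dBV

Stage 1: 16 dB above 1 dBV, reduced 8:1 to 2 dB above → 3 dBV; +4 dB make-up → 7 dBV.
Stage 2: 7 dBV is 8 dB over -1 dBV; at 2.5:1 that becomes 3.2 dB over, giving 2.2 dBV.
Stage 3: below threshold (2.2 ≤ 12); passes unchanged; output 2.2 dBV.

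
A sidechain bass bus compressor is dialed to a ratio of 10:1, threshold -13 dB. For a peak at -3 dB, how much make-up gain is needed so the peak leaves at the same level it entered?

9 dB

Overshoot 10 dB → 10/10 = 1 dB after compression, so the compressed level is -13 + 1 = -12 dB.
Make-up = target − compressed = -3 − (-12) = 9 dB.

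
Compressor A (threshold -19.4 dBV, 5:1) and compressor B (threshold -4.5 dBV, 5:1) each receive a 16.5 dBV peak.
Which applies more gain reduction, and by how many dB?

A, by 11.92 dB

A: GR = 35.9 − 35.9/5 = 28.72 dB.
B: GR = 21 − 21/5 = 16.8 dB.
A applies 11.92 dB more gain reduction.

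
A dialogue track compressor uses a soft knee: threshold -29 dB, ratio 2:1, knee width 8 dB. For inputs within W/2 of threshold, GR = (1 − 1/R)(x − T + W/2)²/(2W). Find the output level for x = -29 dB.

x − T + W/2 = -29 − (-29) + 4 = 4.
GR = (1 − 1/2) × 4² / 16 = 0.5 × 16 / 16 = 0.5 dB.
Output = -29 − 0.5 = -29.5 dB.

-29.5 dB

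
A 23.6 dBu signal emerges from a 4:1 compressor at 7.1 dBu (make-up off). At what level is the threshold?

Input is 22 dB above T (since output overshoot × R = input overshoot: (7.1 − T)·4 = 23.6 − T gives T = 1.6 dBu).
Check: 1.6 + (23.6 − 1.6)/4 = 1.6 + 5.5 = 7.1 dBu. ✓

1.6 dBu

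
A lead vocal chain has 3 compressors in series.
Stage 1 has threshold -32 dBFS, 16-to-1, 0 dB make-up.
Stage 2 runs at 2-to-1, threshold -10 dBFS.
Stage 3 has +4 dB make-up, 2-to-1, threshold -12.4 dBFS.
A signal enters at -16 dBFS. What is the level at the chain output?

-27 dBFS

Stage 1: -16 dBFS is 16 dB over -32 dBFS; at 16:1 that becomes 1 dB over, giving -31 dBFS.
Stage 2: -31 dBFS ≤ -10 dBFS, so stage 2 doesn't engage; output -31 dBFS.
Stage 3: -31 dBFS ≤ -12.4 dBFS, so stage 3 doesn't engage; make-up brings it to -27 dBFS.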